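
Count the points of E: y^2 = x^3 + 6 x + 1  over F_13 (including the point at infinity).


For each x in F_13, count y with y^2 = x^3 + 6 x + 1 mod 13:
  x = 0: RHS = 1, y in [1, 12]  -> 2 point(s)
  x = 5: RHS = 0, y in [0]  -> 1 point(s)
  x = 7: RHS = 9, y in [3, 10]  -> 2 point(s)
  x = 9: RHS = 4, y in [2, 11]  -> 2 point(s)
Affine points: 7. Add the point at infinity: total = 8.

#E(F_13) = 8


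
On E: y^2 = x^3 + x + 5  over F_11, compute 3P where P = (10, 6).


k = 3 = 11_2 (binary, LSB first: 11)
Double-and-add from P = (10, 6):
  bit 0 = 1: acc = O + (10, 6) = (10, 6)
  bit 1 = 1: acc = (10, 6) + (7, 6) = (5, 5)

3P = (5, 5)


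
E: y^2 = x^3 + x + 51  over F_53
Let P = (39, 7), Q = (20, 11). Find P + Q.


P != Q, so use the chord formula.
s = (y2 - y1) / (x2 - x1) = (4) / (34) mod 53 = 50
x3 = s^2 - x1 - x2 mod 53 = 50^2 - 39 - 20 = 3
y3 = s (x1 - x3) - y1 mod 53 = 50 * (39 - 3) - 7 = 44

P + Q = (3, 44)


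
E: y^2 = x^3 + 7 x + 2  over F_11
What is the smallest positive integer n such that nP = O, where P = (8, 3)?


Compute successive multiples of P until we hit O:
  1P = (8, 3)
  2P = (10, 4)
  3P = (7, 3)
  4P = (7, 8)
  5P = (10, 7)
  6P = (8, 8)
  7P = O

ord(P) = 7


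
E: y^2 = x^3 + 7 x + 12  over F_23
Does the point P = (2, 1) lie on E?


Check whether y^2 = x^3 + 7 x + 12 (mod 23) for (x, y) = (2, 1).
LHS: y^2 = 1^2 mod 23 = 1
RHS: x^3 + 7 x + 12 = 2^3 + 7*2 + 12 mod 23 = 11
LHS != RHS

No, not on the curve


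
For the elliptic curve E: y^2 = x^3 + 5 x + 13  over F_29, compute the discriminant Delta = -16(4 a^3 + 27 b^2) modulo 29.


4 a^3 + 27 b^2 = 4*5^3 + 27*13^2 = 500 + 4563 = 5063
Delta = -16 * (5063) = -81008
Delta mod 29 = 18

Delta = 18 (mod 29)


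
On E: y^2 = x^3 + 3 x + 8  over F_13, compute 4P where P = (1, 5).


k = 4 = 100_2 (binary, LSB first: 001)
Double-and-add from P = (1, 5):
  bit 0 = 0: acc unchanged = O
  bit 1 = 0: acc unchanged = O
  bit 2 = 1: acc = O + (12, 2) = (12, 2)

4P = (12, 2)


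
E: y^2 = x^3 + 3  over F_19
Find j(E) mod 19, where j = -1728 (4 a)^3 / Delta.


Delta = -16(4 a^3 + 27 b^2) mod 19 = 7
-1728 * (4 a)^3 = -1728 * (4*0)^3 mod 19 = 0
j = 0 * 7^(-1) mod 19 = 0

j = 0 (mod 19)


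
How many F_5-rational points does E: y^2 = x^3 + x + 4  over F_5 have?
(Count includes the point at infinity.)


For each x in F_5, count y with y^2 = x^3 + 1 x + 4 mod 5:
  x = 0: RHS = 4, y in [2, 3]  -> 2 point(s)
  x = 1: RHS = 1, y in [1, 4]  -> 2 point(s)
  x = 2: RHS = 4, y in [2, 3]  -> 2 point(s)
  x = 3: RHS = 4, y in [2, 3]  -> 2 point(s)
Affine points: 8. Add the point at infinity: total = 9.

#E(F_5) = 9


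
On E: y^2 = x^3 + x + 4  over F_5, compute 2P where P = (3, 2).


Doubling: s = (3 x1^2 + a) / (2 y1)
s = (3*3^2 + 1) / (2*2) mod 5 = 2
x3 = s^2 - 2 x1 mod 5 = 2^2 - 2*3 = 3
y3 = s (x1 - x3) - y1 mod 5 = 2 * (3 - 3) - 2 = 3

2P = (3, 3)


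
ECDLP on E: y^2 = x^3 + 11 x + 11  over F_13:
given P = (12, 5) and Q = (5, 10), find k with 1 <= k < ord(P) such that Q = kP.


Enumerate multiples of P until we hit Q = (5, 10):
  1P = (12, 5)
  2P = (5, 10)
Match found at i = 2.

k = 2


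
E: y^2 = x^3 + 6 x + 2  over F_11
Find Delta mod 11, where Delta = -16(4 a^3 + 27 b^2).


4 a^3 + 27 b^2 = 4*6^3 + 27*2^2 = 864 + 108 = 972
Delta = -16 * (972) = -15552
Delta mod 11 = 2

Delta = 2 (mod 11)


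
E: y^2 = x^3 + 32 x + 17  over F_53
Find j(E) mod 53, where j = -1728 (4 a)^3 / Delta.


Delta = -16(4 a^3 + 27 b^2) mod 53 = 25
-1728 * (4 a)^3 = -1728 * (4*32)^3 mod 53 = 1
j = 1 * 25^(-1) mod 53 = 17

j = 17 (mod 53)


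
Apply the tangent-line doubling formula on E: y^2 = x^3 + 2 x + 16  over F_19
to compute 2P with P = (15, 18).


Doubling: s = (3 x1^2 + a) / (2 y1)
s = (3*15^2 + 2) / (2*18) mod 19 = 13
x3 = s^2 - 2 x1 mod 19 = 13^2 - 2*15 = 6
y3 = s (x1 - x3) - y1 mod 19 = 13 * (15 - 6) - 18 = 4

2P = (6, 4)


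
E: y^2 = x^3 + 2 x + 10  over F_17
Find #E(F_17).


For each x in F_17, count y with y^2 = x^3 + 2 x + 10 mod 17:
  x = 1: RHS = 13, y in [8, 9]  -> 2 point(s)
  x = 3: RHS = 9, y in [3, 14]  -> 2 point(s)
  x = 5: RHS = 9, y in [3, 14]  -> 2 point(s)
  x = 6: RHS = 0, y in [0]  -> 1 point(s)
  x = 9: RHS = 9, y in [3, 14]  -> 2 point(s)
  x = 15: RHS = 15, y in [7, 10]  -> 2 point(s)
Affine points: 11. Add the point at infinity: total = 12.

#E(F_17) = 12


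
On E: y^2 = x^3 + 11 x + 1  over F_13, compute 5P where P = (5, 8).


k = 5 = 101_2 (binary, LSB first: 101)
Double-and-add from P = (5, 8):
  bit 0 = 1: acc = O + (5, 8) = (5, 8)
  bit 1 = 0: acc unchanged = (5, 8)
  bit 2 = 1: acc = (5, 8) + (1, 0) = (11, 6)

5P = (11, 6)


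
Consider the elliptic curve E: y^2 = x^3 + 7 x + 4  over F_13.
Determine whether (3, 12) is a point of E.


Check whether y^2 = x^3 + 7 x + 4 (mod 13) for (x, y) = (3, 12).
LHS: y^2 = 12^2 mod 13 = 1
RHS: x^3 + 7 x + 4 = 3^3 + 7*3 + 4 mod 13 = 0
LHS != RHS

No, not on the curve


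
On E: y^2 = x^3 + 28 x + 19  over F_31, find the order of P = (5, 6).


Compute successive multiples of P until we hit O:
  1P = (5, 6)
  2P = (26, 23)
  3P = (28, 30)
  4P = (7, 0)
  5P = (28, 1)
  6P = (26, 8)
  7P = (5, 25)
  8P = O

ord(P) = 8


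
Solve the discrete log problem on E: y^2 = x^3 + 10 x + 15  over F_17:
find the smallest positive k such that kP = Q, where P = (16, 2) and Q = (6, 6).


Enumerate multiples of P until we hit Q = (6, 6):
  1P = (16, 2)
  2P = (3, 2)
  3P = (15, 15)
  4P = (2, 3)
  5P = (1, 3)
  6P = (13, 8)
  7P = (9, 1)
  8P = (0, 10)
  9P = (14, 14)
  10P = (6, 6)
Match found at i = 10.

k = 10


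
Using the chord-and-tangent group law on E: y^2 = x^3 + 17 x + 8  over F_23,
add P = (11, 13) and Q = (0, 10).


P != Q, so use the chord formula.
s = (y2 - y1) / (x2 - x1) = (20) / (12) mod 23 = 17
x3 = s^2 - x1 - x2 mod 23 = 17^2 - 11 - 0 = 2
y3 = s (x1 - x3) - y1 mod 23 = 17 * (11 - 2) - 13 = 2

P + Q = (2, 2)


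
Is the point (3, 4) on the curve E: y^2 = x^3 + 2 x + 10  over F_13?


Check whether y^2 = x^3 + 2 x + 10 (mod 13) for (x, y) = (3, 4).
LHS: y^2 = 4^2 mod 13 = 3
RHS: x^3 + 2 x + 10 = 3^3 + 2*3 + 10 mod 13 = 4
LHS != RHS

No, not on the curve


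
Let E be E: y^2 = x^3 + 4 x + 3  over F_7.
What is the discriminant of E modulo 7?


4 a^3 + 27 b^2 = 4*4^3 + 27*3^2 = 256 + 243 = 499
Delta = -16 * (499) = -7984
Delta mod 7 = 3

Delta = 3 (mod 7)


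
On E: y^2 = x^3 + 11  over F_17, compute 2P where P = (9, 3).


Doubling: s = (3 x1^2 + a) / (2 y1)
s = (3*9^2 + 0) / (2*3) mod 17 = 15
x3 = s^2 - 2 x1 mod 17 = 15^2 - 2*9 = 3
y3 = s (x1 - x3) - y1 mod 17 = 15 * (9 - 3) - 3 = 2

2P = (3, 2)


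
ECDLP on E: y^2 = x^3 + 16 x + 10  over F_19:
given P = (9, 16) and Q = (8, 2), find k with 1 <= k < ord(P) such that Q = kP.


Enumerate multiples of P until we hit Q = (8, 2):
  1P = (9, 16)
  2P = (5, 14)
  3P = (10, 12)
  4P = (16, 12)
  5P = (11, 15)
  6P = (4, 10)
  7P = (12, 7)
  8P = (7, 16)
  9P = (3, 3)
  10P = (8, 2)
Match found at i = 10.

k = 10


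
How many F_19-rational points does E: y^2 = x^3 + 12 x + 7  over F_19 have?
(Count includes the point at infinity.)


For each x in F_19, count y with y^2 = x^3 + 12 x + 7 mod 19:
  x = 0: RHS = 7, y in [8, 11]  -> 2 point(s)
  x = 1: RHS = 1, y in [1, 18]  -> 2 point(s)
  x = 2: RHS = 1, y in [1, 18]  -> 2 point(s)
  x = 4: RHS = 5, y in [9, 10]  -> 2 point(s)
  x = 7: RHS = 16, y in [4, 15]  -> 2 point(s)
  x = 8: RHS = 7, y in [8, 11]  -> 2 point(s)
  x = 10: RHS = 6, y in [5, 14]  -> 2 point(s)
  x = 11: RHS = 7, y in [8, 11]  -> 2 point(s)
  x = 12: RHS = 17, y in [6, 13]  -> 2 point(s)
  x = 13: RHS = 4, y in [2, 17]  -> 2 point(s)
  x = 15: RHS = 9, y in [3, 16]  -> 2 point(s)
  x = 16: RHS = 1, y in [1, 18]  -> 2 point(s)
Affine points: 24. Add the point at infinity: total = 25.

#E(F_19) = 25


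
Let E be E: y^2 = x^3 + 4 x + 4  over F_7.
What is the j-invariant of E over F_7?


Delta = -16(4 a^3 + 27 b^2) mod 7 = 3
-1728 * (4 a)^3 = -1728 * (4*4)^3 mod 7 = 1
j = 1 * 3^(-1) mod 7 = 5

j = 5 (mod 7)


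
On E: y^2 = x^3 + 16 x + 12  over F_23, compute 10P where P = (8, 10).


k = 10 = 1010_2 (binary, LSB first: 0101)
Double-and-add from P = (8, 10):
  bit 0 = 0: acc unchanged = O
  bit 1 = 1: acc = O + (2, 11) = (2, 11)
  bit 2 = 0: acc unchanged = (2, 11)
  bit 3 = 1: acc = (2, 11) + (20, 12) = (13, 5)

10P = (13, 5)


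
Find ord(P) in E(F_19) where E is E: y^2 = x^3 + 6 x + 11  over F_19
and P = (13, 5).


Compute successive multiples of P until we hit O:
  1P = (13, 5)
  2P = (12, 14)
  3P = (18, 2)
  4P = (18, 17)
  5P = (12, 5)
  6P = (13, 14)
  7P = O

ord(P) = 7


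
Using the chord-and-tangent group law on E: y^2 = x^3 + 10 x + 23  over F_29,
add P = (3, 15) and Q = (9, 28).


P != Q, so use the chord formula.
s = (y2 - y1) / (x2 - x1) = (13) / (6) mod 29 = 7
x3 = s^2 - x1 - x2 mod 29 = 7^2 - 3 - 9 = 8
y3 = s (x1 - x3) - y1 mod 29 = 7 * (3 - 8) - 15 = 8

P + Q = (8, 8)


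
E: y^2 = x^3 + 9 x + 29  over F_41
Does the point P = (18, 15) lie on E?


Check whether y^2 = x^3 + 9 x + 29 (mod 41) for (x, y) = (18, 15).
LHS: y^2 = 15^2 mod 41 = 20
RHS: x^3 + 9 x + 29 = 18^3 + 9*18 + 29 mod 41 = 37
LHS != RHS

No, not on the curve


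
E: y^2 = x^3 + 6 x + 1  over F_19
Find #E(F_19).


For each x in F_19, count y with y^2 = x^3 + 6 x + 1 mod 19:
  x = 0: RHS = 1, y in [1, 18]  -> 2 point(s)
  x = 5: RHS = 4, y in [2, 17]  -> 2 point(s)
  x = 6: RHS = 6, y in [5, 14]  -> 2 point(s)
  x = 7: RHS = 6, y in [5, 14]  -> 2 point(s)
  x = 9: RHS = 5, y in [9, 10]  -> 2 point(s)
  x = 10: RHS = 16, y in [4, 15]  -> 2 point(s)
  x = 11: RHS = 11, y in [7, 12]  -> 2 point(s)
  x = 14: RHS = 17, y in [6, 13]  -> 2 point(s)
  x = 17: RHS = 0, y in [0]  -> 1 point(s)
Affine points: 17. Add the point at infinity: total = 18.

#E(F_19) = 18


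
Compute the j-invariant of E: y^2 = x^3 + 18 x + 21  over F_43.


Delta = -16(4 a^3 + 27 b^2) mod 43 = 13
-1728 * (4 a)^3 = -1728 * (4*18)^3 mod 43 = 22
j = 22 * 13^(-1) mod 43 = 5

j = 5 (mod 43)


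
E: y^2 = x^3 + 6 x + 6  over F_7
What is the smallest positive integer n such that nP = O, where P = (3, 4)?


Compute successive multiples of P until we hit O:
  1P = (3, 4)
  2P = (5, 0)
  3P = (3, 3)
  4P = O

ord(P) = 4


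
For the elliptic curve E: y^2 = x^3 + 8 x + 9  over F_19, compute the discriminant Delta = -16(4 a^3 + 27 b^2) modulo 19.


4 a^3 + 27 b^2 = 4*8^3 + 27*9^2 = 2048 + 2187 = 4235
Delta = -16 * (4235) = -67760
Delta mod 19 = 13

Delta = 13 (mod 19)


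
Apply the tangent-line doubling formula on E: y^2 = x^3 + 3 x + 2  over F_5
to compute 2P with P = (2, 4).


Doubling: s = (3 x1^2 + a) / (2 y1)
s = (3*2^2 + 3) / (2*4) mod 5 = 0
x3 = s^2 - 2 x1 mod 5 = 0^2 - 2*2 = 1
y3 = s (x1 - x3) - y1 mod 5 = 0 * (2 - 1) - 4 = 1

2P = (1, 1)


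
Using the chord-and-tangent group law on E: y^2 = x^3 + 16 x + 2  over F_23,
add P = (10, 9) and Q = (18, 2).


P != Q, so use the chord formula.
s = (y2 - y1) / (x2 - x1) = (16) / (8) mod 23 = 2
x3 = s^2 - x1 - x2 mod 23 = 2^2 - 10 - 18 = 22
y3 = s (x1 - x3) - y1 mod 23 = 2 * (10 - 22) - 9 = 13

P + Q = (22, 13)


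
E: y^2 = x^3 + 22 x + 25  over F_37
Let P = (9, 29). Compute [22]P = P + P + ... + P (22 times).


k = 22 = 10110_2 (binary, LSB first: 01101)
Double-and-add from P = (9, 29):
  bit 0 = 0: acc unchanged = O
  bit 1 = 1: acc = O + (7, 35) = (7, 35)
  bit 2 = 1: acc = (7, 35) + (2, 22) = (17, 13)
  bit 3 = 0: acc unchanged = (17, 13)
  bit 4 = 1: acc = (17, 13) + (15, 17) = (9, 8)

22P = (9, 8)


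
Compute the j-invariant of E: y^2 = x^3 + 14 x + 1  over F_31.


Delta = -16(4 a^3 + 27 b^2) mod 31 = 1
-1728 * (4 a)^3 = -1728 * (4*14)^3 mod 31 = 8
j = 8 * 1^(-1) mod 31 = 8

j = 8 (mod 31)


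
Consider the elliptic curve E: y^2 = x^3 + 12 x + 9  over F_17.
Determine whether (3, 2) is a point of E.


Check whether y^2 = x^3 + 12 x + 9 (mod 17) for (x, y) = (3, 2).
LHS: y^2 = 2^2 mod 17 = 4
RHS: x^3 + 12 x + 9 = 3^3 + 12*3 + 9 mod 17 = 4
LHS = RHS

Yes, on the curve


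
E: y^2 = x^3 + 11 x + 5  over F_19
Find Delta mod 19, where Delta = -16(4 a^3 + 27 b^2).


4 a^3 + 27 b^2 = 4*11^3 + 27*5^2 = 5324 + 675 = 5999
Delta = -16 * (5999) = -95984
Delta mod 19 = 4

Delta = 4 (mod 19)


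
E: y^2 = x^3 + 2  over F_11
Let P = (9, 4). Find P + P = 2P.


Doubling: s = (3 x1^2 + a) / (2 y1)
s = (3*9^2 + 0) / (2*4) mod 11 = 7
x3 = s^2 - 2 x1 mod 11 = 7^2 - 2*9 = 9
y3 = s (x1 - x3) - y1 mod 11 = 7 * (9 - 9) - 4 = 7

2P = (9, 7)


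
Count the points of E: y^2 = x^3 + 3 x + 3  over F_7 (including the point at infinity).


For each x in F_7, count y with y^2 = x^3 + 3 x + 3 mod 7:
  x = 1: RHS = 0, y in [0]  -> 1 point(s)
  x = 3: RHS = 4, y in [2, 5]  -> 2 point(s)
  x = 4: RHS = 2, y in [3, 4]  -> 2 point(s)
Affine points: 5. Add the point at infinity: total = 6.

#E(F_7) = 6


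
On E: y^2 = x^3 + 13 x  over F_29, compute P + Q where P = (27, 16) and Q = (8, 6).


P != Q, so use the chord formula.
s = (y2 - y1) / (x2 - x1) = (19) / (10) mod 29 = 28
x3 = s^2 - x1 - x2 mod 29 = 28^2 - 27 - 8 = 24
y3 = s (x1 - x3) - y1 mod 29 = 28 * (27 - 24) - 16 = 10

P + Q = (24, 10)


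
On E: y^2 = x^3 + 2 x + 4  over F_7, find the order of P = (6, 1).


Compute successive multiples of P until we hit O:
  1P = (6, 1)
  2P = (3, 3)
  3P = (0, 2)
  4P = (2, 3)
  5P = (1, 0)
  6P = (2, 4)
  7P = (0, 5)
  8P = (3, 4)
  ... (continuing to 10P)
  10P = O

ord(P) = 10


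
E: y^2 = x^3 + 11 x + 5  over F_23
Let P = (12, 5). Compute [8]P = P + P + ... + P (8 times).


k = 8 = 1000_2 (binary, LSB first: 0001)
Double-and-add from P = (12, 5):
  bit 0 = 0: acc unchanged = O
  bit 1 = 0: acc unchanged = O
  bit 2 = 0: acc unchanged = O
  bit 3 = 1: acc = O + (19, 14) = (19, 14)

8P = (19, 14)


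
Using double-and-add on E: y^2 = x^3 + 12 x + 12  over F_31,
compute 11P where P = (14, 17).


k = 11 = 1011_2 (binary, LSB first: 1101)
Double-and-add from P = (14, 17):
  bit 0 = 1: acc = O + (14, 17) = (14, 17)
  bit 1 = 1: acc = (14, 17) + (13, 28) = (1, 26)
  bit 2 = 0: acc unchanged = (1, 26)
  bit 3 = 1: acc = (1, 26) + (24, 22) = (14, 14)

11P = (14, 14)


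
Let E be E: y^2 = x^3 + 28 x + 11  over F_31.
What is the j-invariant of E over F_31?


Delta = -16(4 a^3 + 27 b^2) mod 31 = 17
-1728 * (4 a)^3 = -1728 * (4*28)^3 mod 31 = 2
j = 2 * 17^(-1) mod 31 = 22

j = 22 (mod 31)


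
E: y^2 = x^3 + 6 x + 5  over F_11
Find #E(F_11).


For each x in F_11, count y with y^2 = x^3 + 6 x + 5 mod 11:
  x = 0: RHS = 5, y in [4, 7]  -> 2 point(s)
  x = 1: RHS = 1, y in [1, 10]  -> 2 point(s)
  x = 2: RHS = 3, y in [5, 6]  -> 2 point(s)
  x = 4: RHS = 5, y in [4, 7]  -> 2 point(s)
  x = 6: RHS = 4, y in [2, 9]  -> 2 point(s)
  x = 7: RHS = 5, y in [4, 7]  -> 2 point(s)
  x = 8: RHS = 4, y in [2, 9]  -> 2 point(s)
  x = 10: RHS = 9, y in [3, 8]  -> 2 point(s)
Affine points: 16. Add the point at infinity: total = 17.

#E(F_11) = 17


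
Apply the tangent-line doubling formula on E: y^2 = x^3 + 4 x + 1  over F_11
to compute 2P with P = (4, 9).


Doubling: s = (3 x1^2 + a) / (2 y1)
s = (3*4^2 + 4) / (2*9) mod 11 = 9
x3 = s^2 - 2 x1 mod 11 = 9^2 - 2*4 = 7
y3 = s (x1 - x3) - y1 mod 11 = 9 * (4 - 7) - 9 = 8

2P = (7, 8)


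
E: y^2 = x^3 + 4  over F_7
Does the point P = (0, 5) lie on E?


Check whether y^2 = x^3 + 0 x + 4 (mod 7) for (x, y) = (0, 5).
LHS: y^2 = 5^2 mod 7 = 4
RHS: x^3 + 0 x + 4 = 0^3 + 0*0 + 4 mod 7 = 4
LHS = RHS

Yes, on the curve


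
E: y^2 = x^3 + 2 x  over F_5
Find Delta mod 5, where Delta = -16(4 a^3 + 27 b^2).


4 a^3 + 27 b^2 = 4*2^3 + 27*0^2 = 32 + 0 = 32
Delta = -16 * (32) = -512
Delta mod 5 = 3

Delta = 3 (mod 5)


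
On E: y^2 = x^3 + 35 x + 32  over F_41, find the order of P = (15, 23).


Compute successive multiples of P until we hit O:
  1P = (15, 23)
  2P = (3, 0)
  3P = (15, 18)
  4P = O

ord(P) = 4


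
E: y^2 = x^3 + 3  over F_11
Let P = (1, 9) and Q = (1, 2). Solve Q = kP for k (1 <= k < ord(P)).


Enumerate multiples of P until we hit Q = (1, 2):
  1P = (1, 9)
  2P = (2, 0)
  3P = (1, 2)
Match found at i = 3.

k = 3


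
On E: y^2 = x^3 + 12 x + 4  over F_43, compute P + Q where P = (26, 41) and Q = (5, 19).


P != Q, so use the chord formula.
s = (y2 - y1) / (x2 - x1) = (21) / (22) mod 43 = 42
x3 = s^2 - x1 - x2 mod 43 = 42^2 - 26 - 5 = 13
y3 = s (x1 - x3) - y1 mod 43 = 42 * (26 - 13) - 41 = 32

P + Q = (13, 32)


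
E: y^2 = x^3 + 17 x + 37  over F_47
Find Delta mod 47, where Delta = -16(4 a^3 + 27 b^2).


4 a^3 + 27 b^2 = 4*17^3 + 27*37^2 = 19652 + 36963 = 56615
Delta = -16 * (56615) = -905840
Delta mod 47 = 38

Delta = 38 (mod 47)


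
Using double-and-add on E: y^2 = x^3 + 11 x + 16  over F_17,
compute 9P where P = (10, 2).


k = 9 = 1001_2 (binary, LSB first: 1001)
Double-and-add from P = (10, 2):
  bit 0 = 1: acc = O + (10, 2) = (10, 2)
  bit 1 = 0: acc unchanged = (10, 2)
  bit 2 = 0: acc unchanged = (10, 2)
  bit 3 = 1: acc = (10, 2) + (16, 2) = (8, 15)

9P = (8, 15)


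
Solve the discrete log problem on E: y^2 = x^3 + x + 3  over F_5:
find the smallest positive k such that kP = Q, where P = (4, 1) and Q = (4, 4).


Enumerate multiples of P until we hit Q = (4, 4):
  1P = (4, 1)
  2P = (1, 0)
  3P = (4, 4)
Match found at i = 3.

k = 3


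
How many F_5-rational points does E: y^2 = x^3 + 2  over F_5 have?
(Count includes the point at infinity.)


For each x in F_5, count y with y^2 = x^3 + 0 x + 2 mod 5:
  x = 2: RHS = 0, y in [0]  -> 1 point(s)
  x = 3: RHS = 4, y in [2, 3]  -> 2 point(s)
  x = 4: RHS = 1, y in [1, 4]  -> 2 point(s)
Affine points: 5. Add the point at infinity: total = 6.

#E(F_5) = 6


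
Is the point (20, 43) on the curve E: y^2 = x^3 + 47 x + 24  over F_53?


Check whether y^2 = x^3 + 47 x + 24 (mod 53) for (x, y) = (20, 43).
LHS: y^2 = 43^2 mod 53 = 47
RHS: x^3 + 47 x + 24 = 20^3 + 47*20 + 24 mod 53 = 7
LHS != RHS

No, not on the curve


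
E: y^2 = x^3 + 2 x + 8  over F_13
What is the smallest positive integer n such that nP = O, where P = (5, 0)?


Compute successive multiples of P until we hit O:
  1P = (5, 0)
  2P = O

ord(P) = 2


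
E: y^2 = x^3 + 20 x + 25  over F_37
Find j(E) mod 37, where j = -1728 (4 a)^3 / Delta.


Delta = -16(4 a^3 + 27 b^2) mod 37 = 32
-1728 * (4 a)^3 = -1728 * (4*20)^3 mod 37 = 8
j = 8 * 32^(-1) mod 37 = 28

j = 28 (mod 37)


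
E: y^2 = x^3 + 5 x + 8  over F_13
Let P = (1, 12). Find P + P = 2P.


Doubling: s = (3 x1^2 + a) / (2 y1)
s = (3*1^2 + 5) / (2*12) mod 13 = 9
x3 = s^2 - 2 x1 mod 13 = 9^2 - 2*1 = 1
y3 = s (x1 - x3) - y1 mod 13 = 9 * (1 - 1) - 12 = 1

2P = (1, 1)


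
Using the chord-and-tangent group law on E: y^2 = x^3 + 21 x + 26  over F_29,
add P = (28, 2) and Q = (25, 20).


P != Q, so use the chord formula.
s = (y2 - y1) / (x2 - x1) = (18) / (26) mod 29 = 23
x3 = s^2 - x1 - x2 mod 29 = 23^2 - 28 - 25 = 12
y3 = s (x1 - x3) - y1 mod 29 = 23 * (28 - 12) - 2 = 18

P + Q = (12, 18)


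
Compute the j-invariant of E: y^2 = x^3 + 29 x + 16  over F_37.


Delta = -16(4 a^3 + 27 b^2) mod 37 = 24
-1728 * (4 a)^3 = -1728 * (4*29)^3 mod 37 = 6
j = 6 * 24^(-1) mod 37 = 28

j = 28 (mod 37)


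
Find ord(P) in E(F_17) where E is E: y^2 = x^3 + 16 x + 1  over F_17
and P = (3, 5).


Compute successive multiples of P until we hit O:
  1P = (3, 5)
  2P = (13, 3)
  3P = (16, 1)
  4P = (16, 16)
  5P = (13, 14)
  6P = (3, 12)
  7P = O

ord(P) = 7


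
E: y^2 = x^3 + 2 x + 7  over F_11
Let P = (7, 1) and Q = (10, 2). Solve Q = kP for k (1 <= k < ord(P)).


Enumerate multiples of P until we hit Q = (10, 2):
  1P = (7, 1)
  2P = (6, 2)
  3P = (10, 2)
Match found at i = 3.

k = 3


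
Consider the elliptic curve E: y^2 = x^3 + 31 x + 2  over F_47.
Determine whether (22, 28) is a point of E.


Check whether y^2 = x^3 + 31 x + 2 (mod 47) for (x, y) = (22, 28).
LHS: y^2 = 28^2 mod 47 = 32
RHS: x^3 + 31 x + 2 = 22^3 + 31*22 + 2 mod 47 = 5
LHS != RHS

No, not on the curve


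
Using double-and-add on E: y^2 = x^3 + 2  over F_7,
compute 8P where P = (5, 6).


k = 8 = 1000_2 (binary, LSB first: 0001)
Double-and-add from P = (5, 6):
  bit 0 = 0: acc unchanged = O
  bit 1 = 0: acc unchanged = O
  bit 2 = 0: acc unchanged = O
  bit 3 = 1: acc = O + (5, 1) = (5, 1)

8P = (5, 1)


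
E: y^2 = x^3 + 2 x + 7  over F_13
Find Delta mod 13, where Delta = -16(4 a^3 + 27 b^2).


4 a^3 + 27 b^2 = 4*2^3 + 27*7^2 = 32 + 1323 = 1355
Delta = -16 * (1355) = -21680
Delta mod 13 = 4

Delta = 4 (mod 13)


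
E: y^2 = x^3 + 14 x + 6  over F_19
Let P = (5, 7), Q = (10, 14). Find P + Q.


P != Q, so use the chord formula.
s = (y2 - y1) / (x2 - x1) = (7) / (5) mod 19 = 9
x3 = s^2 - x1 - x2 mod 19 = 9^2 - 5 - 10 = 9
y3 = s (x1 - x3) - y1 mod 19 = 9 * (5 - 9) - 7 = 14

P + Q = (9, 14)


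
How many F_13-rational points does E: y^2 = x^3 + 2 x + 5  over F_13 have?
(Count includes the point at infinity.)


For each x in F_13, count y with y^2 = x^3 + 2 x + 5 mod 13:
  x = 2: RHS = 4, y in [2, 11]  -> 2 point(s)
  x = 3: RHS = 12, y in [5, 8]  -> 2 point(s)
  x = 4: RHS = 12, y in [5, 8]  -> 2 point(s)
  x = 5: RHS = 10, y in [6, 7]  -> 2 point(s)
  x = 6: RHS = 12, y in [5, 8]  -> 2 point(s)
  x = 8: RHS = 0, y in [0]  -> 1 point(s)
Affine points: 11. Add the point at infinity: total = 12.

#E(F_13) = 12


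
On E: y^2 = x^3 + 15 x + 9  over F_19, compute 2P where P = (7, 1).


Doubling: s = (3 x1^2 + a) / (2 y1)
s = (3*7^2 + 15) / (2*1) mod 19 = 5
x3 = s^2 - 2 x1 mod 19 = 5^2 - 2*7 = 11
y3 = s (x1 - x3) - y1 mod 19 = 5 * (7 - 11) - 1 = 17

2P = (11, 17)


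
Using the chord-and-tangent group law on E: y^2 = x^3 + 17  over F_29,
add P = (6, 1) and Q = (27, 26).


P != Q, so use the chord formula.
s = (y2 - y1) / (x2 - x1) = (25) / (21) mod 29 = 15
x3 = s^2 - x1 - x2 mod 29 = 15^2 - 6 - 27 = 18
y3 = s (x1 - x3) - y1 mod 29 = 15 * (6 - 18) - 1 = 22

P + Q = (18, 22)


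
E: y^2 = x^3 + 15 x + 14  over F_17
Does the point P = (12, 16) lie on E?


Check whether y^2 = x^3 + 15 x + 14 (mod 17) for (x, y) = (12, 16).
LHS: y^2 = 16^2 mod 17 = 1
RHS: x^3 + 15 x + 14 = 12^3 + 15*12 + 14 mod 17 = 1
LHS = RHS

Yes, on the curve


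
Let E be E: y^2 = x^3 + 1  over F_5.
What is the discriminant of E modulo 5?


4 a^3 + 27 b^2 = 4*0^3 + 27*1^2 = 0 + 27 = 27
Delta = -16 * (27) = -432
Delta mod 5 = 3

Delta = 3 (mod 5)


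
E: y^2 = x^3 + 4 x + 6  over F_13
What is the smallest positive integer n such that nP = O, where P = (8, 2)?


Compute successive multiples of P until we hit O:
  1P = (8, 2)
  2P = (6, 5)
  3P = (11, 9)
  4P = (11, 4)
  5P = (6, 8)
  6P = (8, 11)
  7P = O

ord(P) = 7


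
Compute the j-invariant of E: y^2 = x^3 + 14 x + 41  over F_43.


Delta = -16(4 a^3 + 27 b^2) mod 43 = 31
-1728 * (4 a)^3 = -1728 * (4*14)^3 mod 43 = 11
j = 11 * 31^(-1) mod 43 = 17

j = 17 (mod 43)


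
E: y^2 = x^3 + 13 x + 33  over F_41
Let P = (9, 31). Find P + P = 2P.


Doubling: s = (3 x1^2 + a) / (2 y1)
s = (3*9^2 + 13) / (2*31) mod 41 = 20
x3 = s^2 - 2 x1 mod 41 = 20^2 - 2*9 = 13
y3 = s (x1 - x3) - y1 mod 41 = 20 * (9 - 13) - 31 = 12

2P = (13, 12)


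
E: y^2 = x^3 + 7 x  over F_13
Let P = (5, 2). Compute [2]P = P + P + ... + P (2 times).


k = 2 = 10_2 (binary, LSB first: 01)
Double-and-add from P = (5, 2):
  bit 0 = 0: acc unchanged = O
  bit 1 = 1: acc = O + (4, 12) = (4, 12)

2P = (4, 12)


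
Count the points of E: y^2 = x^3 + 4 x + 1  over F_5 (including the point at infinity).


For each x in F_5, count y with y^2 = x^3 + 4 x + 1 mod 5:
  x = 0: RHS = 1, y in [1, 4]  -> 2 point(s)
  x = 1: RHS = 1, y in [1, 4]  -> 2 point(s)
  x = 3: RHS = 0, y in [0]  -> 1 point(s)
  x = 4: RHS = 1, y in [1, 4]  -> 2 point(s)
Affine points: 7. Add the point at infinity: total = 8.

#E(F_5) = 8


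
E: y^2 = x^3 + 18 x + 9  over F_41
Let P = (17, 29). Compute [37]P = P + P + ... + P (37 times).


k = 37 = 100101_2 (binary, LSB first: 101001)
Double-and-add from P = (17, 29):
  bit 0 = 1: acc = O + (17, 29) = (17, 29)
  bit 1 = 0: acc unchanged = (17, 29)
  bit 2 = 1: acc = (17, 29) + (20, 28) = (36, 32)
  bit 3 = 0: acc unchanged = (36, 32)
  bit 4 = 0: acc unchanged = (36, 32)
  bit 5 = 1: acc = (36, 32) + (0, 3) = (37, 23)

37P = (37, 23)


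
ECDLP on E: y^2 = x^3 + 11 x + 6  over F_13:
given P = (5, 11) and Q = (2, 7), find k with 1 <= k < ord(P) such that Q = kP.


Enumerate multiples of P until we hit Q = (2, 7):
  1P = (5, 11)
  2P = (7, 6)
  3P = (4, 6)
  4P = (3, 12)
  5P = (2, 7)
Match found at i = 5.

k = 5


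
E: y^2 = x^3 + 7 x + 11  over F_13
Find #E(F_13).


For each x in F_13, count y with y^2 = x^3 + 7 x + 11 mod 13:
  x = 4: RHS = 12, y in [5, 8]  -> 2 point(s)
  x = 6: RHS = 9, y in [3, 10]  -> 2 point(s)
  x = 7: RHS = 0, y in [0]  -> 1 point(s)
  x = 9: RHS = 10, y in [6, 7]  -> 2 point(s)
  x = 12: RHS = 3, y in [4, 9]  -> 2 point(s)
Affine points: 9. Add the point at infinity: total = 10.

#E(F_13) = 10


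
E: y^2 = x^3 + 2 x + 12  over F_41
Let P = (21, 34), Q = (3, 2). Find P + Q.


P != Q, so use the chord formula.
s = (y2 - y1) / (x2 - x1) = (9) / (23) mod 41 = 20
x3 = s^2 - x1 - x2 mod 41 = 20^2 - 21 - 3 = 7
y3 = s (x1 - x3) - y1 mod 41 = 20 * (21 - 7) - 34 = 0

P + Q = (7, 0)


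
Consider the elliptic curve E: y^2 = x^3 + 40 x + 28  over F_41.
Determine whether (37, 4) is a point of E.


Check whether y^2 = x^3 + 40 x + 28 (mod 41) for (x, y) = (37, 4).
LHS: y^2 = 4^2 mod 41 = 16
RHS: x^3 + 40 x + 28 = 37^3 + 40*37 + 28 mod 41 = 9
LHS != RHS

No, not on the curve


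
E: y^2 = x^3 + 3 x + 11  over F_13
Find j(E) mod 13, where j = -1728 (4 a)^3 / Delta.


Delta = -16(4 a^3 + 27 b^2) mod 13 = 2
-1728 * (4 a)^3 = -1728 * (4*3)^3 mod 13 = 12
j = 12 * 2^(-1) mod 13 = 6

j = 6 (mod 13)


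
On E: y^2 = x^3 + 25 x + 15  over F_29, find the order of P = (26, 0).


Compute successive multiples of P until we hit O:
  1P = (26, 0)
  2P = O

ord(P) = 2


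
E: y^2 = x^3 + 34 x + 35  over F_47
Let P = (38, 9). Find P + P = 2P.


Doubling: s = (3 x1^2 + a) / (2 y1)
s = (3*38^2 + 34) / (2*9) mod 47 = 18
x3 = s^2 - 2 x1 mod 47 = 18^2 - 2*38 = 13
y3 = s (x1 - x3) - y1 mod 47 = 18 * (38 - 13) - 9 = 18

2P = (13, 18)


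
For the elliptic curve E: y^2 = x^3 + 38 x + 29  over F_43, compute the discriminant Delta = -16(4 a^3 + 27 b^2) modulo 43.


4 a^3 + 27 b^2 = 4*38^3 + 27*29^2 = 219488 + 22707 = 242195
Delta = -16 * (242195) = -3875120
Delta mod 43 = 40

Delta = 40 (mod 43)


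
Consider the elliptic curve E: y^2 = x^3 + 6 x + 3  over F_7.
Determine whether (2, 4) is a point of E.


Check whether y^2 = x^3 + 6 x + 3 (mod 7) for (x, y) = (2, 4).
LHS: y^2 = 4^2 mod 7 = 2
RHS: x^3 + 6 x + 3 = 2^3 + 6*2 + 3 mod 7 = 2
LHS = RHS

Yes, on the curve


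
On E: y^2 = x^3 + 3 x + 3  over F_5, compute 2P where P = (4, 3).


Doubling: s = (3 x1^2 + a) / (2 y1)
s = (3*4^2 + 3) / (2*3) mod 5 = 1
x3 = s^2 - 2 x1 mod 5 = 1^2 - 2*4 = 3
y3 = s (x1 - x3) - y1 mod 5 = 1 * (4 - 3) - 3 = 3

2P = (3, 3)


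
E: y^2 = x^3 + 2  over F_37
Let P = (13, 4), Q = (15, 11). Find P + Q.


P != Q, so use the chord formula.
s = (y2 - y1) / (x2 - x1) = (7) / (2) mod 37 = 22
x3 = s^2 - x1 - x2 mod 37 = 22^2 - 13 - 15 = 12
y3 = s (x1 - x3) - y1 mod 37 = 22 * (13 - 12) - 4 = 18

P + Q = (12, 18)


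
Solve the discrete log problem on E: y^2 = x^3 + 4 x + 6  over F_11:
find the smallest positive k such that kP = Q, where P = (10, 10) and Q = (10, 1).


Enumerate multiples of P until we hit Q = (10, 1):
  1P = (10, 10)
  2P = (6, 9)
  3P = (4, 8)
  4P = (2, 0)
  5P = (4, 3)
  6P = (6, 2)
  7P = (10, 1)
Match found at i = 7.

k = 7


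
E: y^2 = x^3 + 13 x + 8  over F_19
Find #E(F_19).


For each x in F_19, count y with y^2 = x^3 + 13 x + 8 mod 19:
  x = 2: RHS = 4, y in [2, 17]  -> 2 point(s)
  x = 3: RHS = 17, y in [6, 13]  -> 2 point(s)
  x = 6: RHS = 17, y in [6, 13]  -> 2 point(s)
  x = 7: RHS = 5, y in [9, 10]  -> 2 point(s)
  x = 8: RHS = 16, y in [4, 15]  -> 2 point(s)
  x = 10: RHS = 17, y in [6, 13]  -> 2 point(s)
  x = 11: RHS = 0, y in [0]  -> 1 point(s)
  x = 12: RHS = 11, y in [7, 12]  -> 2 point(s)
  x = 15: RHS = 6, y in [5, 14]  -> 2 point(s)
Affine points: 17. Add the point at infinity: total = 18.

#E(F_19) = 18


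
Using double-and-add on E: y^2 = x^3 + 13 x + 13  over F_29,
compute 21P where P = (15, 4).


k = 21 = 10101_2 (binary, LSB first: 10101)
Double-and-add from P = (15, 4):
  bit 0 = 1: acc = O + (15, 4) = (15, 4)
  bit 1 = 0: acc unchanged = (15, 4)
  bit 2 = 1: acc = (15, 4) + (25, 10) = (23, 26)
  bit 3 = 0: acc unchanged = (23, 26)
  bit 4 = 1: acc = (23, 26) + (21, 21) = (13, 28)

21P = (13, 28)


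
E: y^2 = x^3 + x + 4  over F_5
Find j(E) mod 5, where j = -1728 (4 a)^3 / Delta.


Delta = -16(4 a^3 + 27 b^2) mod 5 = 4
-1728 * (4 a)^3 = -1728 * (4*1)^3 mod 5 = 3
j = 3 * 4^(-1) mod 5 = 2

j = 2 (mod 5)


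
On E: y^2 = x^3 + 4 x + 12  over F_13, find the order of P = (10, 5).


Compute successive multiples of P until we hit O:
  1P = (10, 5)
  2P = (3, 5)
  3P = (0, 8)
  4P = (4, 1)
  5P = (11, 3)
  6P = (9, 6)
  7P = (8, 6)
  8P = (5, 12)
  ... (continuing to 19P)
  19P = O

ord(P) = 19


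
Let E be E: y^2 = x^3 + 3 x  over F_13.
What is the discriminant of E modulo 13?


4 a^3 + 27 b^2 = 4*3^3 + 27*0^2 = 108 + 0 = 108
Delta = -16 * (108) = -1728
Delta mod 13 = 1

Delta = 1 (mod 13)


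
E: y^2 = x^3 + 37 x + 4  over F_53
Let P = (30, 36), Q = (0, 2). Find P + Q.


P != Q, so use the chord formula.
s = (y2 - y1) / (x2 - x1) = (19) / (23) mod 53 = 40
x3 = s^2 - x1 - x2 mod 53 = 40^2 - 30 - 0 = 33
y3 = s (x1 - x3) - y1 mod 53 = 40 * (30 - 33) - 36 = 3

P + Q = (33, 3)


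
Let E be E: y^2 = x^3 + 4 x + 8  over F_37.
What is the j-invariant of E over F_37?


Delta = -16(4 a^3 + 27 b^2) mod 37 = 2
-1728 * (4 a)^3 = -1728 * (4*4)^3 mod 37 = 27
j = 27 * 2^(-1) mod 37 = 32

j = 32 (mod 37)


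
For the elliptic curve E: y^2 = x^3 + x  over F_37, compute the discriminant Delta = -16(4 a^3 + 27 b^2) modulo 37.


4 a^3 + 27 b^2 = 4*1^3 + 27*0^2 = 4 + 0 = 4
Delta = -16 * (4) = -64
Delta mod 37 = 10

Delta = 10 (mod 37)


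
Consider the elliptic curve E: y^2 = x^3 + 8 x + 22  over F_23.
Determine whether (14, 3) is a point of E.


Check whether y^2 = x^3 + 8 x + 22 (mod 23) for (x, y) = (14, 3).
LHS: y^2 = 3^2 mod 23 = 9
RHS: x^3 + 8 x + 22 = 14^3 + 8*14 + 22 mod 23 = 3
LHS != RHS

No, not on the curve


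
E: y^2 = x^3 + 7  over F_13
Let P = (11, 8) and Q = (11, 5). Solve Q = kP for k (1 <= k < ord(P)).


Enumerate multiples of P until we hit Q = (11, 5):
  1P = (11, 8)
  2P = (7, 8)
  3P = (8, 5)
  4P = (8, 8)
  5P = (7, 5)
  6P = (11, 5)
Match found at i = 6.

k = 6


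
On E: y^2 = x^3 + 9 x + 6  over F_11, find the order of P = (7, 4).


Compute successive multiples of P until we hit O:
  1P = (7, 4)
  2P = (6, 10)
  3P = (1, 4)
  4P = (3, 7)
  5P = (5, 0)
  6P = (3, 4)
  7P = (1, 7)
  8P = (6, 1)
  ... (continuing to 10P)
  10P = O

ord(P) = 10


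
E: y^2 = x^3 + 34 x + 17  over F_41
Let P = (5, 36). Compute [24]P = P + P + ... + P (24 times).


k = 24 = 11000_2 (binary, LSB first: 00011)
Double-and-add from P = (5, 36):
  bit 0 = 0: acc unchanged = O
  bit 1 = 0: acc unchanged = O
  bit 2 = 0: acc unchanged = O
  bit 3 = 1: acc = O + (36, 3) = (36, 3)
  bit 4 = 1: acc = (36, 3) + (20, 28) = (27, 6)

24P = (27, 6)


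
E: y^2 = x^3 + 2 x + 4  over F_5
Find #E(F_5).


For each x in F_5, count y with y^2 = x^3 + 2 x + 4 mod 5:
  x = 0: RHS = 4, y in [2, 3]  -> 2 point(s)
  x = 2: RHS = 1, y in [1, 4]  -> 2 point(s)
  x = 4: RHS = 1, y in [1, 4]  -> 2 point(s)
Affine points: 6. Add the point at infinity: total = 7.

#E(F_5) = 7


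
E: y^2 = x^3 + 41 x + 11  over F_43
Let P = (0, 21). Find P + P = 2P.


Doubling: s = (3 x1^2 + a) / (2 y1)
s = (3*0^2 + 41) / (2*21) mod 43 = 2
x3 = s^2 - 2 x1 mod 43 = 2^2 - 2*0 = 4
y3 = s (x1 - x3) - y1 mod 43 = 2 * (0 - 4) - 21 = 14

2P = (4, 14)


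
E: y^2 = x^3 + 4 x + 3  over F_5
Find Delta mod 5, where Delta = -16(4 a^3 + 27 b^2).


4 a^3 + 27 b^2 = 4*4^3 + 27*3^2 = 256 + 243 = 499
Delta = -16 * (499) = -7984
Delta mod 5 = 1

Delta = 1 (mod 5)


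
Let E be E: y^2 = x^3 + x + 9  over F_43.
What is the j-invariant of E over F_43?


Delta = -16(4 a^3 + 27 b^2) mod 43 = 32
-1728 * (4 a)^3 = -1728 * (4*1)^3 mod 43 = 4
j = 4 * 32^(-1) mod 43 = 27

j = 27 (mod 43)


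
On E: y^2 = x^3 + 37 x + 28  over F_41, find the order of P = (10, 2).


Compute successive multiples of P until we hit O:
  1P = (10, 2)
  2P = (3, 24)
  3P = (27, 28)
  4P = (14, 16)
  5P = (19, 28)
  6P = (33, 9)
  7P = (37, 29)
  8P = (36, 13)
  ... (continuing to 20P)
  20P = O

ord(P) = 20


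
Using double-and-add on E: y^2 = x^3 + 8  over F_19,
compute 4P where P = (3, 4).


k = 4 = 100_2 (binary, LSB first: 001)
Double-and-add from P = (3, 4):
  bit 0 = 0: acc unchanged = O
  bit 1 = 0: acc unchanged = O
  bit 2 = 1: acc = O + (2, 4) = (2, 4)

4P = (2, 4)


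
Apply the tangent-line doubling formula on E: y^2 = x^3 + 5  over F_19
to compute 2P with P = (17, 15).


Doubling: s = (3 x1^2 + a) / (2 y1)
s = (3*17^2 + 0) / (2*15) mod 19 = 8
x3 = s^2 - 2 x1 mod 19 = 8^2 - 2*17 = 11
y3 = s (x1 - x3) - y1 mod 19 = 8 * (17 - 11) - 15 = 14

2P = (11, 14)


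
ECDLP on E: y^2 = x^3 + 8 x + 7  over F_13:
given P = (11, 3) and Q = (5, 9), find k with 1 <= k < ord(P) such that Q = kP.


Enumerate multiples of P until we hit Q = (5, 9):
  1P = (11, 3)
  2P = (5, 4)
  3P = (1, 4)
  4P = (4, 8)
  5P = (7, 9)
  6P = (7, 4)
  7P = (4, 5)
  8P = (1, 9)
  9P = (5, 9)
Match found at i = 9.

k = 9


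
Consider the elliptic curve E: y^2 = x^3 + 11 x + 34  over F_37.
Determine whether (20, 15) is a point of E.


Check whether y^2 = x^3 + 11 x + 34 (mod 37) for (x, y) = (20, 15).
LHS: y^2 = 15^2 mod 37 = 3
RHS: x^3 + 11 x + 34 = 20^3 + 11*20 + 34 mod 37 = 3
LHS = RHS

Yes, on the curve


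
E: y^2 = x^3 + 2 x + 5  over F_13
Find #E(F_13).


For each x in F_13, count y with y^2 = x^3 + 2 x + 5 mod 13:
  x = 2: RHS = 4, y in [2, 11]  -> 2 point(s)
  x = 3: RHS = 12, y in [5, 8]  -> 2 point(s)
  x = 4: RHS = 12, y in [5, 8]  -> 2 point(s)
  x = 5: RHS = 10, y in [6, 7]  -> 2 point(s)
  x = 6: RHS = 12, y in [5, 8]  -> 2 point(s)
  x = 8: RHS = 0, y in [0]  -> 1 point(s)
Affine points: 11. Add the point at infinity: total = 12.

#E(F_13) = 12


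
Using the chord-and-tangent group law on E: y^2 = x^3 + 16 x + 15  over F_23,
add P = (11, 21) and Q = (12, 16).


P != Q, so use the chord formula.
s = (y2 - y1) / (x2 - x1) = (18) / (1) mod 23 = 18
x3 = s^2 - x1 - x2 mod 23 = 18^2 - 11 - 12 = 2
y3 = s (x1 - x3) - y1 mod 23 = 18 * (11 - 2) - 21 = 3

P + Q = (2, 3)


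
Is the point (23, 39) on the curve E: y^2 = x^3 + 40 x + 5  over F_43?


Check whether y^2 = x^3 + 40 x + 5 (mod 43) for (x, y) = (23, 39).
LHS: y^2 = 39^2 mod 43 = 16
RHS: x^3 + 40 x + 5 = 23^3 + 40*23 + 5 mod 43 = 20
LHS != RHS

No, not on the curve


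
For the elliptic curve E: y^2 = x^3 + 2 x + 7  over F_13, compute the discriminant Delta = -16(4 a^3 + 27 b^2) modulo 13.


4 a^3 + 27 b^2 = 4*2^3 + 27*7^2 = 32 + 1323 = 1355
Delta = -16 * (1355) = -21680
Delta mod 13 = 4

Delta = 4 (mod 13)


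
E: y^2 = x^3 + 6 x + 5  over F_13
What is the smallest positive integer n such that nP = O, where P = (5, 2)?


Compute successive multiples of P until we hit O:
  1P = (5, 2)
  2P = (6, 7)
  3P = (1, 5)
  4P = (10, 5)
  5P = (2, 5)
  6P = (7, 0)
  7P = (2, 8)
  8P = (10, 8)
  ... (continuing to 12P)
  12P = O

ord(P) = 12


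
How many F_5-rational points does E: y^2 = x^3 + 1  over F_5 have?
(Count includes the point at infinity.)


For each x in F_5, count y with y^2 = x^3 + 0 x + 1 mod 5:
  x = 0: RHS = 1, y in [1, 4]  -> 2 point(s)
  x = 2: RHS = 4, y in [2, 3]  -> 2 point(s)
  x = 4: RHS = 0, y in [0]  -> 1 point(s)
Affine points: 5. Add the point at infinity: total = 6.

#E(F_5) = 6


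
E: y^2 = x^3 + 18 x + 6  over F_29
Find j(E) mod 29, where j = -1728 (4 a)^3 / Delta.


Delta = -16(4 a^3 + 27 b^2) mod 29 = 3
-1728 * (4 a)^3 = -1728 * (4*18)^3 mod 29 = 13
j = 13 * 3^(-1) mod 29 = 14

j = 14 (mod 29)


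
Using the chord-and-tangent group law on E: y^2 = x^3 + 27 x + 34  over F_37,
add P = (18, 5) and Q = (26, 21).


P != Q, so use the chord formula.
s = (y2 - y1) / (x2 - x1) = (16) / (8) mod 37 = 2
x3 = s^2 - x1 - x2 mod 37 = 2^2 - 18 - 26 = 34
y3 = s (x1 - x3) - y1 mod 37 = 2 * (18 - 34) - 5 = 0

P + Q = (34, 0)


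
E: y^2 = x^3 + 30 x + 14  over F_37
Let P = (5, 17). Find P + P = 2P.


Doubling: s = (3 x1^2 + a) / (2 y1)
s = (3*5^2 + 30) / (2*17) mod 37 = 2
x3 = s^2 - 2 x1 mod 37 = 2^2 - 2*5 = 31
y3 = s (x1 - x3) - y1 mod 37 = 2 * (5 - 31) - 17 = 5

2P = (31, 5)


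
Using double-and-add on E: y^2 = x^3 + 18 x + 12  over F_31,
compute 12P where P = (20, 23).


k = 12 = 1100_2 (binary, LSB first: 0011)
Double-and-add from P = (20, 23):
  bit 0 = 0: acc unchanged = O
  bit 1 = 0: acc unchanged = O
  bit 2 = 1: acc = O + (21, 14) = (21, 14)
  bit 3 = 1: acc = (21, 14) + (3, 0) = (21, 17)

12P = (21, 17)


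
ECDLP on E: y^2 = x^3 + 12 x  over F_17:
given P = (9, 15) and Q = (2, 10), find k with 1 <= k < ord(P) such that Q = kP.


Enumerate multiples of P until we hit Q = (2, 10):
  1P = (9, 15)
  2P = (16, 2)
  3P = (1, 9)
  4P = (15, 6)
  5P = (8, 9)
  6P = (2, 10)
Match found at i = 6.

k = 6


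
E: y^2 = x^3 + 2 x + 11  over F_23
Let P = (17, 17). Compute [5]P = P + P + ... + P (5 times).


k = 5 = 101_2 (binary, LSB first: 101)
Double-and-add from P = (17, 17):
  bit 0 = 1: acc = O + (17, 17) = (17, 17)
  bit 1 = 0: acc unchanged = (17, 17)
  bit 2 = 1: acc = (17, 17) + (15, 9) = (7, 0)

5P = (7, 0)


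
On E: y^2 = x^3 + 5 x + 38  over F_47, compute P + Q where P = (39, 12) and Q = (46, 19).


P != Q, so use the chord formula.
s = (y2 - y1) / (x2 - x1) = (7) / (7) mod 47 = 1
x3 = s^2 - x1 - x2 mod 47 = 1^2 - 39 - 46 = 10
y3 = s (x1 - x3) - y1 mod 47 = 1 * (39 - 10) - 12 = 17

P + Q = (10, 17)


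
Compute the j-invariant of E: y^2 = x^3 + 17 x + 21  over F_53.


Delta = -16(4 a^3 + 27 b^2) mod 53 = 40
-1728 * (4 a)^3 = -1728 * (4*17)^3 mod 53 = 14
j = 14 * 40^(-1) mod 53 = 3

j = 3 (mod 53)


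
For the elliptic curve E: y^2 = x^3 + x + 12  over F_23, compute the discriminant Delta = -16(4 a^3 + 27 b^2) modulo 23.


4 a^3 + 27 b^2 = 4*1^3 + 27*12^2 = 4 + 3888 = 3892
Delta = -16 * (3892) = -62272
Delta mod 23 = 12

Delta = 12 (mod 23)


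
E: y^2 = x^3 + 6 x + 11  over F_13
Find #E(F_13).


For each x in F_13, count y with y^2 = x^3 + 6 x + 11 mod 13:
  x = 3: RHS = 4, y in [2, 11]  -> 2 point(s)
  x = 5: RHS = 10, y in [6, 7]  -> 2 point(s)
  x = 6: RHS = 3, y in [4, 9]  -> 2 point(s)
  x = 8: RHS = 12, y in [5, 8]  -> 2 point(s)
  x = 9: RHS = 1, y in [1, 12]  -> 2 point(s)
  x = 11: RHS = 4, y in [2, 11]  -> 2 point(s)
  x = 12: RHS = 4, y in [2, 11]  -> 2 point(s)
Affine points: 14. Add the point at infinity: total = 15.

#E(F_13) = 15


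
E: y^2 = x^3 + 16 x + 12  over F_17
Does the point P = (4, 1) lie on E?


Check whether y^2 = x^3 + 16 x + 12 (mod 17) for (x, y) = (4, 1).
LHS: y^2 = 1^2 mod 17 = 1
RHS: x^3 + 16 x + 12 = 4^3 + 16*4 + 12 mod 17 = 4
LHS != RHS

No, not on the curve


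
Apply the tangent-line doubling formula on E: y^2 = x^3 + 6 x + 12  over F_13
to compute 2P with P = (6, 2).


Doubling: s = (3 x1^2 + a) / (2 y1)
s = (3*6^2 + 6) / (2*2) mod 13 = 9
x3 = s^2 - 2 x1 mod 13 = 9^2 - 2*6 = 4
y3 = s (x1 - x3) - y1 mod 13 = 9 * (6 - 4) - 2 = 3

2P = (4, 3)


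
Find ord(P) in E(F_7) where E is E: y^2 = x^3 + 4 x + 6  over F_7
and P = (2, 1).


Compute successive multiples of P until we hit O:
  1P = (2, 1)
  2P = (4, 4)
  3P = (5, 5)
  4P = (1, 5)
  5P = (6, 1)
  6P = (6, 6)
  7P = (1, 2)
  8P = (5, 2)
  ... (continuing to 11P)
  11P = O

ord(P) = 11


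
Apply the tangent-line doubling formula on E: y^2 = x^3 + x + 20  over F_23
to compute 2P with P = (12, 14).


Doubling: s = (3 x1^2 + a) / (2 y1)
s = (3*12^2 + 1) / (2*14) mod 23 = 13
x3 = s^2 - 2 x1 mod 23 = 13^2 - 2*12 = 7
y3 = s (x1 - x3) - y1 mod 23 = 13 * (12 - 7) - 14 = 5

2P = (7, 5)
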